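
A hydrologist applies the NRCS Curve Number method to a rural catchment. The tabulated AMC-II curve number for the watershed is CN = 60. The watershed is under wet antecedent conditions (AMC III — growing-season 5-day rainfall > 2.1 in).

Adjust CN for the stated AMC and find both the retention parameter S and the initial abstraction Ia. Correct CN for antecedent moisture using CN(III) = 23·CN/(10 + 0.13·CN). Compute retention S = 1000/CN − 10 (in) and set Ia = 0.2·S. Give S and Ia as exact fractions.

S = 200/69 in ≈ 2.899 in; Ia = 40/69 in ≈ 0.580 in

Wet (AMC III): CN(III) = 23·60/(10 + 0.13·60) = 1380/(89/5) = 6900/89 ≈ 77.528
Retention S: 1000/CN − 10 with CN=77.528 → S = 200/69 ≈ 2.899 in
Ia = 0.2·(200/69) = 40/69 in ≈ 0.580 in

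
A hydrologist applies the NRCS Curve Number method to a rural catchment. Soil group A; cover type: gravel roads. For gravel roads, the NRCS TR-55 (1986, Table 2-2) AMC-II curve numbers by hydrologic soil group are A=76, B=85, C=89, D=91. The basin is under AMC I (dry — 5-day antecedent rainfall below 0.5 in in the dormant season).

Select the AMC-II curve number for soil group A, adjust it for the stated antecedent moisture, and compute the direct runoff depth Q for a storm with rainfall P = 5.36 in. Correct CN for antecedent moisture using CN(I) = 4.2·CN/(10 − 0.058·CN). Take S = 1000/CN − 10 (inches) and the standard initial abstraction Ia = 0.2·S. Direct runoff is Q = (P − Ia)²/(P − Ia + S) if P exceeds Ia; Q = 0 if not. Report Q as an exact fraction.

NRCS table: gravel roads, soil group A → CN(II) = 76
Dry (AMC I): CN(I) = 4.2·76/(10 − 0.058·76) = (1596/5)/(699/125) = 13300/233 ≈ 57.082
S = 1000/(13300/233) − 10 = 1000/133 in ≈ 7.519 in
Ia = 0.2S: 0.2·7.519 = 1.504 in (exactly 200/133)
P − Ia = 5.360 − 1.504 = 12822/3325 ≈ 3.856 in (> 0, runoff occurs)
Q: (12822/3325)² ÷ (37822/3325) = 82201842/62879075 in (≈ 1.307 in)

Q = 82201842/62879075 in ≈ 1.307 in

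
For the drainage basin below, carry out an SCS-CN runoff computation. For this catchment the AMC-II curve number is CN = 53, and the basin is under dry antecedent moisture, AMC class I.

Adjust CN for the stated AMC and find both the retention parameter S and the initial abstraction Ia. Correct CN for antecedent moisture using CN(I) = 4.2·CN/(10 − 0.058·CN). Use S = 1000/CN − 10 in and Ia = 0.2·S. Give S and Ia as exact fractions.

Adjust CN=53 to AMC I: 4.2·53/(10 − 0.058·53) → (1113/5) ÷ (3463/500) = 111300/3463 ≈ 32.140
S = 1000/(111300/3463) − 10 = 23500/1113 in ≈ 21.114 in
Initial abstraction Ia = S/5 = (23500/1113)/5 = 4700/1113 ≈ 4.223 in

S = 23500/1113 in ≈ 21.114 in; Ia = 4700/1113 in ≈ 4.223 in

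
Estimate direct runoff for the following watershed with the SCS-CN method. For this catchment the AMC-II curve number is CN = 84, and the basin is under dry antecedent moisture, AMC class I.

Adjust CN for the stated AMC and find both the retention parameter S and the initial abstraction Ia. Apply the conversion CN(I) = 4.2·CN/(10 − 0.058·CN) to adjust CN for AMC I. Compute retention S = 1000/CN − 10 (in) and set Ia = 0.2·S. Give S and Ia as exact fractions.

S = 2000/441 in ≈ 4.535 in; Ia = 400/441 in ≈ 0.907 in

Dry (AMC I): CN(I) = 4.2·84/(10 − 0.058·84) = (1764/5)/(641/125) = 44100/641 ≈ 68.799
S = 1000/(44100/641) − 10 = 2000/441 in ≈ 4.535 in
Ia = 0.2·(2000/441) = 400/441 in ≈ 0.907 in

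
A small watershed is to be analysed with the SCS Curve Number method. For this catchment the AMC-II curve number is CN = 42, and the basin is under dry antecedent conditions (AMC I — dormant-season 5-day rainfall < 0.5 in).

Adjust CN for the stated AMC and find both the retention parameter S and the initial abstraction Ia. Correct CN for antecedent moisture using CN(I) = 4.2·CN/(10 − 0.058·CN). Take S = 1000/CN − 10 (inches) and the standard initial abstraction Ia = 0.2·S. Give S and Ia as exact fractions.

S = 14500/441 in ≈ 32.880 in; Ia = 2900/441 in ≈ 6.576 in

Dry (AMC I): CN(I) = 4.2·42/(10 − 0.058·42) = (882/5)/(1891/250) = 44100/1891 ≈ 23.321
Max retention: S = 1000/(44100/1891) − 10 = 14500/441 in (≈ 32.880 in)
Ia = 0.2·(14500/441) = 2900/441 in ≈ 6.576 in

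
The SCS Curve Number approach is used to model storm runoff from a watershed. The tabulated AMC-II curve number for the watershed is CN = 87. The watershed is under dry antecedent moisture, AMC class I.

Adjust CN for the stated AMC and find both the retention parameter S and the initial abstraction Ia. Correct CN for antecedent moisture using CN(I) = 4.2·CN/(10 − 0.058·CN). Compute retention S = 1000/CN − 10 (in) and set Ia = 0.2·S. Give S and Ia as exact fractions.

Adjust CN=87 to AMC I: 4.2·87/(10 − 0.058·87) → (1827/5) ÷ (2477/500) = 182700/2477 ≈ 73.759
Max retention: S = 1000/(182700/2477) − 10 = 6500/1827 in (≈ 3.558 in)
Initial abstraction Ia = S/5 = (6500/1827)/5 = 1300/1827 ≈ 0.712 in

S = 6500/1827 in ≈ 3.558 in; Ia = 1300/1827 in ≈ 0.712 in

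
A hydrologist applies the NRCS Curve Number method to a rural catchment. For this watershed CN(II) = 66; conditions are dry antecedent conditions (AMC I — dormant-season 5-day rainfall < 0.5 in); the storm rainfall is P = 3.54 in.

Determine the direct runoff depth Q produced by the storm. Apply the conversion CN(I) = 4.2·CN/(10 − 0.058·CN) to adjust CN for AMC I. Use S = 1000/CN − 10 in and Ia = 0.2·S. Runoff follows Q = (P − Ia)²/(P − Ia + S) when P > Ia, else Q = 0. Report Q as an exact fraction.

CN(I) from CN(II)=66: (4.2·66)/(10 − 0.058·66) = 69300/1543 ≈ 44.913
S = 1000/(69300/1543) − 10 = 8500/693 in ≈ 12.266 in
Ia = 0.2·(8500/693) = 1700/693 in ≈ 2.453 in
P − Ia = 3.540 − 2.453 = 37661/34650 ≈ 1.087 in (> 0, runoff occurs)
Q = (37661/34650)²/((37661/34650) + 8500/693) = (1418350921/1200622500)/(462661/34650) = 1418350921/16031203650 in ≈ 0.088 in

Q = 1418350921/16031203650 in ≈ 0.088 in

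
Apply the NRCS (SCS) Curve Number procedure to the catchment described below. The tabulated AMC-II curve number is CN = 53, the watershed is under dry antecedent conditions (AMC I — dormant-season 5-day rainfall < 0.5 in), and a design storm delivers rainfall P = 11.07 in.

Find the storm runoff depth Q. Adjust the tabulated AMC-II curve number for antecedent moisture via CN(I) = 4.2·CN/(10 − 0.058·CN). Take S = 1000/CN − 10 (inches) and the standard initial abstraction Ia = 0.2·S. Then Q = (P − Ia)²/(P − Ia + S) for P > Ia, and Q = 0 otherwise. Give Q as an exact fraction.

Q = 580782692281/346375728300 in ≈ 1.677 in

CN(I) from CN(II)=53: (4.2·53)/(10 − 0.058·53) = 111300/3463 ≈ 32.140
S = 1000/(111300/3463) − 10 = 23500/1113 in ≈ 21.114 in
Ia = 0.2S: 0.2·21.114 = 4.223 in (exactly 4700/1113)
Excess rainfall: 11.070 − 4.223 = 6.847 in; P > Ia so Q > 0
Runoff Q = (P−Ia)²/(P−Ia+S) = (6.847)²/(6.847+21.114) = 580782692281/346375728300 ≈ 1.677 in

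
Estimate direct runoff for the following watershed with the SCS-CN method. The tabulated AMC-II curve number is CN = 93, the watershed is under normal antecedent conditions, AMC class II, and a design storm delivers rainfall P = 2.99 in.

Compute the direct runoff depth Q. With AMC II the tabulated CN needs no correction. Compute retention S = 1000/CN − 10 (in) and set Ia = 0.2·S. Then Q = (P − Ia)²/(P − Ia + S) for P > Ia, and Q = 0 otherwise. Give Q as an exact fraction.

CN(II) = 93; AMC II needs no correction.
Retention S: 1000/CN − 10 with CN=93.000 → S = 70/93 ≈ 0.753 in
Ia = 0.2S: 0.2·0.753 = 0.151 in (exactly 14/93)
P − Ia = 2.990 − 0.151 = 26407/9300 ≈ 2.839 in (> 0, runoff occurs)
Q: (26407/9300)² ÷ (33407/9300) = 697329649/310685100 in (≈ 2.244 in)

Q = 697329649/310685100 in ≈ 2.244 in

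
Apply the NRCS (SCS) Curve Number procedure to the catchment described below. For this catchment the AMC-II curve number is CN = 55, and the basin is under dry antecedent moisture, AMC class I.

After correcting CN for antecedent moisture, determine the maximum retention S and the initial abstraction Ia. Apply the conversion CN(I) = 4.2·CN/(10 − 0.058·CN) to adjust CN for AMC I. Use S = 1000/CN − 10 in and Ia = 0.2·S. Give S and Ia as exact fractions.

Adjust CN=55 to AMC I: 4.2·55/(10 − 0.058·55) → 231 ÷ (681/100) = 7700/227 ≈ 33.921
S = 1000/(7700/227) − 10 = 1500/77 in ≈ 19.481 in
Ia = 0.2S: 0.2·19.481 = 3.896 in (exactly 300/77)

S = 1500/77 in ≈ 19.481 in; Ia = 300/77 in ≈ 3.896 in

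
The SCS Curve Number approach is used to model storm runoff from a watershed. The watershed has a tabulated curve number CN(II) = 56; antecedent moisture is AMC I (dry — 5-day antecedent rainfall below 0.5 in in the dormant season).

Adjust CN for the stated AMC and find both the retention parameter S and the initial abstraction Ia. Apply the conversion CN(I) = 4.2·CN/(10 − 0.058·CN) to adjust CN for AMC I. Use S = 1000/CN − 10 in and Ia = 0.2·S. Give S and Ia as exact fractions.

S = 2750/147 in ≈ 18.707 in; Ia = 550/147 in ≈ 3.741 in

Adjust CN=56 to AMC I: 4.2·56/(10 − 0.058·56) → (1176/5) ÷ (844/125) = 7350/211 ≈ 34.834
Retention S: 1000/CN − 10 with CN=34.834 → S = 2750/147 ≈ 18.707 in
Ia = 0.2S: 0.2·18.707 = 3.741 in (exactly 550/147)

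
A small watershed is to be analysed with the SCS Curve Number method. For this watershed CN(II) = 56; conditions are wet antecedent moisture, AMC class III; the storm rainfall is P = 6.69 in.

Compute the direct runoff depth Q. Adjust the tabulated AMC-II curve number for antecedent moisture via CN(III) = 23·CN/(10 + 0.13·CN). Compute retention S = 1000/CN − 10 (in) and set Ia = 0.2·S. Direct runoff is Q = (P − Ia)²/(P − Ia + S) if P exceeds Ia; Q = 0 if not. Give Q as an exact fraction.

Wet (AMC III): CN(III) = 23·56/(10 + 0.13·56) = 1288/(432/25) = 4025/54 ≈ 74.537
Max retention: S = 1000/(4025/54) − 10 = 550/161 in (≈ 3.416 in)
Ia = 0.2S: 0.2·3.416 = 0.683 in (exactly 110/161)
P − Ia = 6.690 − 0.683 = 96709/16100 ≈ 6.007 in (> 0, runoff occurs)
Runoff Q = (P−Ia)²/(P−Ia+S) = (6.007)²/(6.007+3.416) = 9352630681/2442514900 ≈ 3.829 in

Q = 9352630681/2442514900 in ≈ 3.829 in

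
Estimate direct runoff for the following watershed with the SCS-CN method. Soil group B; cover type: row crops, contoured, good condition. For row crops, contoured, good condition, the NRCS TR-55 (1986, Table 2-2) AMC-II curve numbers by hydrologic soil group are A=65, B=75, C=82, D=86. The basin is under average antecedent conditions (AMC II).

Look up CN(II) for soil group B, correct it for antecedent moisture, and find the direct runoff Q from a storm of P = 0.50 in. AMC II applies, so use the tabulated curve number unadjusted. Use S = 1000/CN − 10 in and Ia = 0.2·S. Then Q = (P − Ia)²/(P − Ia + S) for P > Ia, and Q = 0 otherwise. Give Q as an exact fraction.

NRCS table: row crops, contoured, good condition, soil group B → CN(II) = 75
AMC II — tabulated CN = 75 applies directly.
Retention S: 1000/CN − 10 with CN=75.000 → S = 10/3 ≈ 3.333 in
Ia = 0.2S: 0.2·3.333 = 0.667 in (exactly 2/3)
P = 0.500 ≤ Ia = 0.667 in: entire storm abstracted, Q = 0.

Q = 0 in ≈ 0.000 in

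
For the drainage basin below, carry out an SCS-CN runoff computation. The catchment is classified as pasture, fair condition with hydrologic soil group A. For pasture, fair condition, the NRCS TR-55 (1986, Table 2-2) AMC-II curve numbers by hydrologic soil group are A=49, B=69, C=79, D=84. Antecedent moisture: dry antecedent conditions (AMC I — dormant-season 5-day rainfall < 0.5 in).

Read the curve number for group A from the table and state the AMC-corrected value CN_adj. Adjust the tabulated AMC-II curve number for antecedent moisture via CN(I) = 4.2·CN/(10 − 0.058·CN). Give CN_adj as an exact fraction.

NRCS table: pasture, fair condition, soil group A → CN(II) = 49
Adjust CN=49 to AMC I: 4.2·49/(10 − 0.058·49) → (1029/5) ÷ (3579/500) = 34300/1193 ≈ 28.751

CN_adj = 34300/1193 ≈ 28.751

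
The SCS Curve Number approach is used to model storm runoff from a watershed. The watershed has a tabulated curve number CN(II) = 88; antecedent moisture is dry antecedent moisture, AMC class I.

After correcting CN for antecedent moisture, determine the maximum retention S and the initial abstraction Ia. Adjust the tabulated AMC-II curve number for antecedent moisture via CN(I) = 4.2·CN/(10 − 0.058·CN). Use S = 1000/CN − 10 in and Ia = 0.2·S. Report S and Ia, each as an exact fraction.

S = 250/77 in ≈ 3.247 in; Ia = 50/77 in ≈ 0.649 in

CN(I) from CN(II)=88: (4.2·88)/(10 − 0.058·88) = 3850/51 ≈ 75.490
S = 1000/(3850/51) − 10 = 250/77 in ≈ 3.247 in
Initial abstraction Ia = S/5 = (250/77)/5 = 50/77 ≈ 0.649 in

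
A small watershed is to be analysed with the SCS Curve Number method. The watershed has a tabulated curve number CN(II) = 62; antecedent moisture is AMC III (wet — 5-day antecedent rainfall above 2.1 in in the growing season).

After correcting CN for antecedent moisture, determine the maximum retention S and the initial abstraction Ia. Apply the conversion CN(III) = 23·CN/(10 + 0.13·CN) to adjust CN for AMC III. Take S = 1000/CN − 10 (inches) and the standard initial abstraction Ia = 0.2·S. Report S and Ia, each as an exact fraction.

Adjust CN=62 to AMC III: 23·62/(10 + 0.13·62) → 1426 ÷ (903/50) = 71300/903 ≈ 78.959
S = 1000/(71300/903) − 10 = 1900/713 in ≈ 2.665 in
Ia = 0.2S: 0.2·2.665 = 0.533 in (exactly 380/713)

S = 1900/713 in ≈ 2.665 in; Ia = 380/713 in ≈ 0.533 in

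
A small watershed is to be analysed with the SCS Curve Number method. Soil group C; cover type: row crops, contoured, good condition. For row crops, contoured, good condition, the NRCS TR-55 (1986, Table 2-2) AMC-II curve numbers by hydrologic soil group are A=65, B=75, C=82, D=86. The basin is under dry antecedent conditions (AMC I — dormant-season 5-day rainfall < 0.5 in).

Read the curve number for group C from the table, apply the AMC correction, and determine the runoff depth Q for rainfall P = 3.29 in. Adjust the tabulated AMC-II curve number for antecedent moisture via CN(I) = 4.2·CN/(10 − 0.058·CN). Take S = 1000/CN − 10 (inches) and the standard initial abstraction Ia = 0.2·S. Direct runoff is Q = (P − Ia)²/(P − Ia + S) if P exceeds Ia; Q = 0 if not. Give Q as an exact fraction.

NRCS table: row crops, contoured, good condition, soil group C → CN(II) = 82
Dry (AMC I): CN(I) = 4.2·82/(10 − 0.058·82) = (1722/5)/(1311/250) = 28700/437 ≈ 65.675
S = 1000/(28700/437) − 10 = 1500/287 in ≈ 5.226 in
Ia = 0.2S: 0.2·5.226 = 1.045 in (exactly 300/287)
Since P=3.290 > Ia=1.045: effective rainfall P−Ia = 64423/28700 in
Runoff Q = (P−Ia)²/(P−Ia+S) = (2.245)²/(2.245+5.226) = 4150322929/6153940100 ≈ 0.674 in

Q = 4150322929/6153940100 in ≈ 0.674 in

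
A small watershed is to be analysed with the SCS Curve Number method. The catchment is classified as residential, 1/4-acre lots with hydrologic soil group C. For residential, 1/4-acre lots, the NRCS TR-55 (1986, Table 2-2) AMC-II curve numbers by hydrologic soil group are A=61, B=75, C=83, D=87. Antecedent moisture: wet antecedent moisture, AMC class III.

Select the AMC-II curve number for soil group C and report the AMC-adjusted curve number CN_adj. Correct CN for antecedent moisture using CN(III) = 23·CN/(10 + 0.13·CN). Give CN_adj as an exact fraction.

NRCS table: residential, 1/4-acre lots, soil group C → CN(II) = 83
Wet (AMC III): CN(III) = 23·83/(10 + 0.13·83) = 1909/(2079/100) = 190900/2079 ≈ 91.823

CN_adj = 190900/2079 ≈ 91.823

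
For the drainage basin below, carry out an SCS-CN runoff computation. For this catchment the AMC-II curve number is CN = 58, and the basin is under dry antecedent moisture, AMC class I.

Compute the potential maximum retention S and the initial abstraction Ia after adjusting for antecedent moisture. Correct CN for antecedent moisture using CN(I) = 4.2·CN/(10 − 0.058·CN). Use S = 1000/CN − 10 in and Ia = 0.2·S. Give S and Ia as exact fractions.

Adjust CN=58 to AMC I: 4.2·58/(10 − 0.058·58) → (1218/5) ÷ (1659/250) = 2900/79 ≈ 36.709
Max retention: S = 1000/(2900/79) − 10 = 500/29 in (≈ 17.241 in)
Ia = 0.2·(500/29) = 100/29 in ≈ 3.448 in

S = 500/29 in ≈ 17.241 in; Ia = 100/29 in ≈ 3.448 in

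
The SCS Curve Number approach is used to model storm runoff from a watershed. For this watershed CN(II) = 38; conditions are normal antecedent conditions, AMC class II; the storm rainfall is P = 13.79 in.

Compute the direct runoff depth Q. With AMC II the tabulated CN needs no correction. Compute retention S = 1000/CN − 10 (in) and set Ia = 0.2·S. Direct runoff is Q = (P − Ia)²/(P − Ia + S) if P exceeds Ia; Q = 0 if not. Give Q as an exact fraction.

Q = 400040001/96901900 in ≈ 4.128 in

CN(II) = 38; AMC II needs no correction.
S = 1000/38 − 10 = 310/19 in ≈ 16.316 in
Initial abstraction Ia = S/5 = (310/19)/5 = 62/19 ≈ 3.263 in
P − Ia = 13.790 − 3.263 = 20001/1900 ≈ 10.527 in (> 0, runoff occurs)
Runoff Q = (P−Ia)²/(P−Ia+S) = (10.527)²/(10.527+16.316) = 400040001/96901900 ≈ 4.128 in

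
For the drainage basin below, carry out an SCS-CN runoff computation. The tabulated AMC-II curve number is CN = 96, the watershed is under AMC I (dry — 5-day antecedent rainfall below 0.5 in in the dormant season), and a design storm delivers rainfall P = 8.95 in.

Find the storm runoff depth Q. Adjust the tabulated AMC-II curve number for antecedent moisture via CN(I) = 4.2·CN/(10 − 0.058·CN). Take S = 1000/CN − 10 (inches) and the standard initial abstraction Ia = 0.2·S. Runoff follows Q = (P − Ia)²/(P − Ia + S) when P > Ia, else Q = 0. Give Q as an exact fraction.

Q = 121594729/15469020 in ≈ 7.861 in

CN(I) from CN(II)=96: (4.2·96)/(10 − 0.058·96) = 25200/277 ≈ 90.975
Retention S: 1000/CN − 10 with CN=90.975 → S = 125/126 ≈ 0.992 in
Ia = 0.2·(125/126) = 25/126 in ≈ 0.198 in
P − Ia = 8.950 − 0.198 = 11027/1260 ≈ 8.752 in (> 0, runoff occurs)
Runoff Q = (P−Ia)²/(P−Ia+S) = (8.752)²/(8.752+0.992) = 121594729/15469020 ≈ 7.861 in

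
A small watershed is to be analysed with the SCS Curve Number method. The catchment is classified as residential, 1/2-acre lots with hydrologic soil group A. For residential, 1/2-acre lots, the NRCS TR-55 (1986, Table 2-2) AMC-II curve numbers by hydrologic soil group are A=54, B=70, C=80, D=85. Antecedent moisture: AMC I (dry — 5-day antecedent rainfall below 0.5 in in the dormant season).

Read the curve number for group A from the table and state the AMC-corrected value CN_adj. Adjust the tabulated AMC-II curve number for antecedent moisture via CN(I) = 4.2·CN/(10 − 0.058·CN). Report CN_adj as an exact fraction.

NRCS table: residential, 1/2-acre lots, soil group A → CN(II) = 54
Adjust CN=54 to AMC I: 4.2·54/(10 − 0.058·54) → (1134/5) ÷ (1717/250) = 56700/1717 ≈ 33.023

CN_adj = 56700/1717 ≈ 33.023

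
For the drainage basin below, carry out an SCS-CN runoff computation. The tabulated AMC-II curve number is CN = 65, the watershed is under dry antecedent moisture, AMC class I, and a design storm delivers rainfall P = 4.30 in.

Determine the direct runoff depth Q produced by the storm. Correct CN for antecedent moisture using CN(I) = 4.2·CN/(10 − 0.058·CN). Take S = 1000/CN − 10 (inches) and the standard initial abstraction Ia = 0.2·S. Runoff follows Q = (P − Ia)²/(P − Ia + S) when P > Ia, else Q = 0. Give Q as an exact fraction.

Q = 458329/2214030 in ≈ 0.207 in

Adjust CN=65 to AMC I: 4.2·65/(10 − 0.058·65) → 273 ÷ (623/100) = 3900/89 ≈ 43.820
Retention S: 1000/CN − 10 with CN=43.820 → S = 500/39 ≈ 12.821 in
Initial abstraction Ia = S/5 = (500/39)/5 = 100/39 ≈ 2.564 in
P − Ia = 4.300 − 2.564 = 677/390 ≈ 1.736 in (> 0, runoff occurs)
Q: (677/390)² ÷ (5677/390) = 458329/2214030 in (≈ 0.207 in)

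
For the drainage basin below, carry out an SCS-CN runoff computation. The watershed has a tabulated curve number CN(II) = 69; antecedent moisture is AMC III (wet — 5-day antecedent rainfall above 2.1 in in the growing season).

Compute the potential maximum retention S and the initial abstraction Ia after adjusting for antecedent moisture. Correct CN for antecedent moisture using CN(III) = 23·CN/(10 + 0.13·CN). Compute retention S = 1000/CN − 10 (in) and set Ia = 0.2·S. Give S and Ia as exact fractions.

CN(III) from CN(II)=69: (23·69)/(10 + 0.13·69) = 158700/1897 ≈ 83.658
S = 1000/(158700/1897) − 10 = 3100/1587 in ≈ 1.953 in
Ia = 0.2·(3100/1587) = 620/1587 in ≈ 0.391 in

S = 3100/1587 in ≈ 1.953 in; Ia = 620/1587 in ≈ 0.391 in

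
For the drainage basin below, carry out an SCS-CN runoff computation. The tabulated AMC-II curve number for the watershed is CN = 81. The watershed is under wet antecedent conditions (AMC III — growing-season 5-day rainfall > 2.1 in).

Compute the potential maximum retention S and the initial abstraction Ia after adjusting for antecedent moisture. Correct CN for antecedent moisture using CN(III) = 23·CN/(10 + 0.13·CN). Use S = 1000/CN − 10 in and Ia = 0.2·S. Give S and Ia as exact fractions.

S = 1900/1863 in ≈ 1.020 in; Ia = 380/1863 in ≈ 0.204 in

Adjust CN=81 to AMC III: 23·81/(10 + 0.13·81) → 1863 ÷ (2053/100) = 186300/2053 ≈ 90.745
Max retention: S = 1000/(186300/2053) − 10 = 1900/1863 in (≈ 1.020 in)
Ia = 0.2·(1900/1863) = 380/1863 in ≈ 0.204 in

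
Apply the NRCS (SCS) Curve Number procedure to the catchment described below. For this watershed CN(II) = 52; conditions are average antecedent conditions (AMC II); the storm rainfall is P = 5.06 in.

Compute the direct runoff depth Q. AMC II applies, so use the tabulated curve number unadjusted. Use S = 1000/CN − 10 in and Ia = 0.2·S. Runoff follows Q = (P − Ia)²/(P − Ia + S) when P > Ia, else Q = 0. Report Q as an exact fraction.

AMC II — tabulated CN = 52 applies directly.
Max retention: S = 1000/52 − 10 = 120/13 in (≈ 9.231 in)
Ia = 0.2·(120/13) = 24/13 in ≈ 1.846 in
Excess rainfall: 5.060 − 1.846 = 3.214 in; P > Ia so Q > 0
Q = (2089/650)²/((2089/650) + 120/13) = (4363921/422500)/(8089/650) = 4363921/5257850 in ≈ 0.830 in

Q = 4363921/5257850 in ≈ 0.830 in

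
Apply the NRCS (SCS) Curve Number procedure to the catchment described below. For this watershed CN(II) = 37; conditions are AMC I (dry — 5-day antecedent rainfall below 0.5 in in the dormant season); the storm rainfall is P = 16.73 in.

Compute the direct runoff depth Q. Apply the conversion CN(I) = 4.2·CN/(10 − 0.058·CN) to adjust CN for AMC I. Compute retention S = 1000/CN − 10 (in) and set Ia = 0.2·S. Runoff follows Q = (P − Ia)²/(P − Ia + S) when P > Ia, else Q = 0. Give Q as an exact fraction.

Q = 1017673801/673033700 in ≈ 1.512 in

CN(I) from CN(II)=37: (4.2·37)/(10 − 0.058·37) = 3700/187 ≈ 19.786
Max retention: S = 1000/(3700/187) − 10 = 1500/37 in (≈ 40.541 in)
Ia = 0.2S: 0.2·40.541 = 8.108 in (exactly 300/37)
Excess rainfall: 16.730 − 8.108 = 8.622 in; P > Ia so Q > 0
Q = (31901/3700)²/((31901/3700) + 1500/37) = (1017673801/13690000)/(181901/3700) = 1017673801/673033700 in ≈ 1.512 in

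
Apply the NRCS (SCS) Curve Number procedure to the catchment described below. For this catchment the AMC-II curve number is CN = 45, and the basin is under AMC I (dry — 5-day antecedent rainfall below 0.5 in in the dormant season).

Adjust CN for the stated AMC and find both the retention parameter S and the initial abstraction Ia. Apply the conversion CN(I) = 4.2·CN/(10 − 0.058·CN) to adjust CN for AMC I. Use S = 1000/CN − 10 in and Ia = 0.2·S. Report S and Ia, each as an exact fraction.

S = 5500/189 in ≈ 29.101 in; Ia = 1100/189 in ≈ 5.820 in

Dry (AMC I): CN(I) = 4.2·45/(10 − 0.058·45) = 189/(739/100) = 18900/739 ≈ 25.575
Retention S: 1000/CN − 10 with CN=25.575 → S = 5500/189 ≈ 29.101 in
Initial abstraction Ia = S/5 = (5500/189)/5 = 1100/189 ≈ 5.820 in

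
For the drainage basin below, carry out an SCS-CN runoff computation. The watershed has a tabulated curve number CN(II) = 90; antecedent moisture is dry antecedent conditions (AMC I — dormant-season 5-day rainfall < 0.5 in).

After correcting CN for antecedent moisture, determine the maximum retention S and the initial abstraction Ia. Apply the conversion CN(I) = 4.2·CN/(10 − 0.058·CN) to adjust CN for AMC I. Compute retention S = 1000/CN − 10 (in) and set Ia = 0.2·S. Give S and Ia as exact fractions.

Dry (AMC I): CN(I) = 4.2·90/(10 − 0.058·90) = 378/(239/50) = 18900/239 ≈ 79.079
Max retention: S = 1000/(18900/239) − 10 = 500/189 in (≈ 2.646 in)
Initial abstraction Ia = S/5 = (500/189)/5 = 100/189 ≈ 0.529 in

S = 500/189 in ≈ 2.646 in; Ia = 100/189 in ≈ 0.529 in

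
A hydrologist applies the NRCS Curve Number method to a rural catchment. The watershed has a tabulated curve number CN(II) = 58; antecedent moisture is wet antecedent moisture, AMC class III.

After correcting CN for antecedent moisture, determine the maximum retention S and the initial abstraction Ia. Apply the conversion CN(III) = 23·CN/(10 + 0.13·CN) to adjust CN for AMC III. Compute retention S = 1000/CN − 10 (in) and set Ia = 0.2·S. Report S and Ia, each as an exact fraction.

S = 2100/667 in ≈ 3.148 in; Ia = 420/667 in ≈ 0.630 in

CN(III) from CN(II)=58: (23·58)/(10 + 0.13·58) = 66700/877 ≈ 76.055
Max retention: S = 1000/(66700/877) − 10 = 2100/667 in (≈ 3.148 in)
Initial abstraction Ia = S/5 = (2100/667)/5 = 420/667 ≈ 0.630 in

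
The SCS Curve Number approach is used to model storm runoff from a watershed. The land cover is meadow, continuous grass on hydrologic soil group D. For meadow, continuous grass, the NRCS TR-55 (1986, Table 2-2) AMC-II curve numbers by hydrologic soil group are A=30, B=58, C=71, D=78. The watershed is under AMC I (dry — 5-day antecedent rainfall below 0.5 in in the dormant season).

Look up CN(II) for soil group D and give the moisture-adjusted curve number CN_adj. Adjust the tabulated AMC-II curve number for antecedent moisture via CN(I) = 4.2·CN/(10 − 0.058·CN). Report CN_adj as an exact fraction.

NRCS table: meadow, continuous grass, soil group D → CN(II) = 78
Adjust CN=78 to AMC I: 4.2·78/(10 − 0.058·78) → (1638/5) ÷ (1369/250) = 81900/1369 ≈ 59.825

CN_adj = 81900/1369 ≈ 59.825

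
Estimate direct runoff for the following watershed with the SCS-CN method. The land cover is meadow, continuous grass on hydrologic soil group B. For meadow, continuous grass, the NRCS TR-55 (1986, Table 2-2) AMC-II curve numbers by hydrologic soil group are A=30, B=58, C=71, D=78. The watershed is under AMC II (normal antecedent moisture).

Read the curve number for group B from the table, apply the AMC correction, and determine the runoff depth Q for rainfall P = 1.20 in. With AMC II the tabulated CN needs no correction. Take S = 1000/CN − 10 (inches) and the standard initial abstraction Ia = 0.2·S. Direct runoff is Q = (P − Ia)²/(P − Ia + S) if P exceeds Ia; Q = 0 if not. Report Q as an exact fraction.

Q = 0 in ≈ 0.000 in

NRCS table: meadow, continuous grass, soil group B → CN(II) = 58
CN(II) = 58; AMC II needs no correction.
S = 1000/58 − 10 = 210/29 in ≈ 7.241 in
Ia = 0.2·(210/29) = 42/29 in ≈ 1.448 in
P = 1.200 ≤ Ia = 1.448 in: entire storm abstracted, Q = 0.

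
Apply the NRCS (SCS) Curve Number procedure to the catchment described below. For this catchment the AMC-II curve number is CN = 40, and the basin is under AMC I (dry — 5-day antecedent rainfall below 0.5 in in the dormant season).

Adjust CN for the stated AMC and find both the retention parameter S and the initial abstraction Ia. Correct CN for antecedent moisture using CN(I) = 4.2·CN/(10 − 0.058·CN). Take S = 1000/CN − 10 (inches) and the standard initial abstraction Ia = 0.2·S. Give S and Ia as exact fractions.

S = 250/7 in ≈ 35.714 in; Ia = 50/7 in ≈ 7.143 in

CN(I) from CN(II)=40: (4.2·40)/(10 − 0.058·40) = 175/8 ≈ 21.875
Retention S: 1000/CN − 10 with CN=21.875 → S = 250/7 ≈ 35.714 in
Initial abstraction Ia = S/5 = (250/7)/5 = 50/7 ≈ 7.143 in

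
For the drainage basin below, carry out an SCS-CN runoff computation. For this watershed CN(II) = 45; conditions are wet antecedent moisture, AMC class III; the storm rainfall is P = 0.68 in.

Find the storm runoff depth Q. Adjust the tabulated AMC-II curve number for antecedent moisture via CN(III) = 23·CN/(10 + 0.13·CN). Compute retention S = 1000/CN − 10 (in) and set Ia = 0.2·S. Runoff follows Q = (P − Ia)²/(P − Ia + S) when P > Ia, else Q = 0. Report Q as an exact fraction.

Q = 0 in ≈ 0.000 in

Adjust CN=45 to AMC III: 23·45/(10 + 0.13·45) → 1035 ÷ (317/20) = 20700/317 ≈ 65.300
Max retention: S = 1000/(20700/317) − 10 = 1100/207 in (≈ 5.314 in)
Ia = 0.2S: 0.2·5.314 = 1.063 in (exactly 220/207)
P = 0.680 ≤ Ia = 1.063 in: entire storm abstracted, Q = 0.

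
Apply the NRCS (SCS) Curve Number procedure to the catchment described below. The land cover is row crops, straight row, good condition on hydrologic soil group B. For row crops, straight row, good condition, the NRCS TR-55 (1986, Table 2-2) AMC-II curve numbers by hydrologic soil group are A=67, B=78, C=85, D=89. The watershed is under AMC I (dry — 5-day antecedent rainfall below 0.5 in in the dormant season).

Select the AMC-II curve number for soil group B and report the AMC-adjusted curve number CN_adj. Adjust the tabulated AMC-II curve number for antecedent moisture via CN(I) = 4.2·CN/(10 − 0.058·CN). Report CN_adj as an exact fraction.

NRCS table: row crops, straight row, good condition, soil group B → CN(II) = 78
Dry (AMC I): CN(I) = 4.2·78/(10 − 0.058·78) = (1638/5)/(1369/250) = 81900/1369 ≈ 59.825

CN_adj = 81900/1369 ≈ 59.825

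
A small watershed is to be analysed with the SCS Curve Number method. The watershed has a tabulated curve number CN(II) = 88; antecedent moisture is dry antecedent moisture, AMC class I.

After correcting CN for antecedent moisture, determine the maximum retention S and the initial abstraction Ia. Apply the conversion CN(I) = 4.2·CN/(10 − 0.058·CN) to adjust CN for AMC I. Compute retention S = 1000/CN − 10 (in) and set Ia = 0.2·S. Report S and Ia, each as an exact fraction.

CN(I) from CN(II)=88: (4.2·88)/(10 − 0.058·88) = 3850/51 ≈ 75.490
S = 1000/(3850/51) − 10 = 250/77 in ≈ 3.247 in
Ia = 0.2·(250/77) = 50/77 in ≈ 0.649 in

S = 250/77 in ≈ 3.247 in; Ia = 50/77 in ≈ 0.649 in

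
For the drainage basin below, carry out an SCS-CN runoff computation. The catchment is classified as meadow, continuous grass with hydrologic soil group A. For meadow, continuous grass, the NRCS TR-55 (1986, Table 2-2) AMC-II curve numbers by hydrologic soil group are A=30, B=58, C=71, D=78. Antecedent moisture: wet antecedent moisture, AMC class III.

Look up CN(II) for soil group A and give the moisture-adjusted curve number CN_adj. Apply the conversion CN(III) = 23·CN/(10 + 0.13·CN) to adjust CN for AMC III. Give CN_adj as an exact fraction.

NRCS table: meadow, continuous grass, soil group A → CN(II) = 30
Wet (AMC III): CN(III) = 23·30/(10 + 0.13·30) = 690/(139/10) = 6900/139 ≈ 49.640

CN_adj = 6900/139 ≈ 49.640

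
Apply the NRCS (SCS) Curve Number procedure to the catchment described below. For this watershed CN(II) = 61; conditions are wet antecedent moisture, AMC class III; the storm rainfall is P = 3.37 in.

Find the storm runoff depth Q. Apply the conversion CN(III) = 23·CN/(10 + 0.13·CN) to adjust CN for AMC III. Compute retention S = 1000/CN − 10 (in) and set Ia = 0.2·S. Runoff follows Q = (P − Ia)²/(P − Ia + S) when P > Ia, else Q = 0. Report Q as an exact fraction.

Wet (AMC III): CN(III) = 23·61/(10 + 0.13·61) = 1403/(1793/100) = 140300/1793 ≈ 78.249
Max retention: S = 1000/(140300/1793) − 10 = 3900/1403 in (≈ 2.780 in)
Ia = 0.2S: 0.2·2.780 = 0.556 in (exactly 780/1403)
Since P=3.370 > Ia=0.556: effective rainfall P−Ia = 394811/140300 in
Q: (394811/140300)² ÷ (784811/140300) = 155875725721/110108983300 in (≈ 1.416 in)

Q = 155875725721/110108983300 in ≈ 1.416 in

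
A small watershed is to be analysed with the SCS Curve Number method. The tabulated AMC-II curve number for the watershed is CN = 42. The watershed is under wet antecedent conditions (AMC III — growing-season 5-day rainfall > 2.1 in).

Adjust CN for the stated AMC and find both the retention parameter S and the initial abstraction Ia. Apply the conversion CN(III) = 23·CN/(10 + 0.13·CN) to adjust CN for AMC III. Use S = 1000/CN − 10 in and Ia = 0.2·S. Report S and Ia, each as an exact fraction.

Adjust CN=42 to AMC III: 23·42/(10 + 0.13·42) → 966 ÷ (773/50) = 48300/773 ≈ 62.484
S = 1000/(48300/773) − 10 = 2900/483 in ≈ 6.004 in
Ia = 0.2·(2900/483) = 580/483 in ≈ 1.201 in

S = 2900/483 in ≈ 6.004 in; Ia = 580/483 in ≈ 1.201 in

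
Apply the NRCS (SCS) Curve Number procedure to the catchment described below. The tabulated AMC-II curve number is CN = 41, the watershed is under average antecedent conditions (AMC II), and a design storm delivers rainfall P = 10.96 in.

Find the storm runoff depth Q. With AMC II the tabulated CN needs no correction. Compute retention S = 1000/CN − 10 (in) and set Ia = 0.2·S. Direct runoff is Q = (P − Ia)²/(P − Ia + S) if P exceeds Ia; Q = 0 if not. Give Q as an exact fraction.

Average conditions: CN = 41 (no AMC adjustment).
Retention S: 1000/CN − 10 with CN=41.000 → S = 590/41 ≈ 14.390 in
Ia = 0.2S: 0.2·14.390 = 2.878 in (exactly 118/41)
Since P=10.960 > Ia=2.878: effective rainfall P−Ia = 8284/1025 in
Q: (8284/1025)² ÷ (23034/1025) = 34312328/11804925 in (≈ 2.907 in)

Q = 34312328/11804925 in ≈ 2.907 in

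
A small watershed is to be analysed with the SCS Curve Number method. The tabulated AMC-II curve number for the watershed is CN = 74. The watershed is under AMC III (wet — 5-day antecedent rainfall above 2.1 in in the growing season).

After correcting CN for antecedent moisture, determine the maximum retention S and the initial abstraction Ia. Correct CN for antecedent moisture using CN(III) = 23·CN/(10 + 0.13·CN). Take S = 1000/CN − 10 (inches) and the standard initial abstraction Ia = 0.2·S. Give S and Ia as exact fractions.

S = 1300/851 in ≈ 1.528 in; Ia = 260/851 in ≈ 0.306 in

CN(III) from CN(II)=74: (23·74)/(10 + 0.13·74) = 85100/981 ≈ 86.748
Retention S: 1000/CN − 10 with CN=86.748 → S = 1300/851 ≈ 1.528 in
Ia = 0.2S: 0.2·1.528 = 0.306 in (exactly 260/851)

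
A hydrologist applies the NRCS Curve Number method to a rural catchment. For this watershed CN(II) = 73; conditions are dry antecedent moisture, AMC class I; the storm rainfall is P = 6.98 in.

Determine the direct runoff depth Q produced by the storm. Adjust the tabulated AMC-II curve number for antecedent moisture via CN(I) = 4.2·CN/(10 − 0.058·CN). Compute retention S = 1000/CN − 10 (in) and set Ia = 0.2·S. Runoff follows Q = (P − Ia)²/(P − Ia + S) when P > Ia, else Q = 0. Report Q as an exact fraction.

Q = 17779288921/9155561450 in ≈ 1.942 in

Dry (AMC I): CN(I) = 4.2·73/(10 − 0.058·73) = (1533/5)/(2883/500) = 51100/961 ≈ 53.174
Max retention: S = 1000/(51100/961) − 10 = 4500/511 in (≈ 8.806 in)
Ia = 0.2·(4500/511) = 900/511 in ≈ 1.761 in
Since P=6.980 > Ia=1.761: effective rainfall P−Ia = 133339/25550 in
Q = (133339/25550)²/((133339/25550) + 4500/511) = (17779288921/652802500)/(358339/25550) = 17779288921/9155561450 in ≈ 1.942 in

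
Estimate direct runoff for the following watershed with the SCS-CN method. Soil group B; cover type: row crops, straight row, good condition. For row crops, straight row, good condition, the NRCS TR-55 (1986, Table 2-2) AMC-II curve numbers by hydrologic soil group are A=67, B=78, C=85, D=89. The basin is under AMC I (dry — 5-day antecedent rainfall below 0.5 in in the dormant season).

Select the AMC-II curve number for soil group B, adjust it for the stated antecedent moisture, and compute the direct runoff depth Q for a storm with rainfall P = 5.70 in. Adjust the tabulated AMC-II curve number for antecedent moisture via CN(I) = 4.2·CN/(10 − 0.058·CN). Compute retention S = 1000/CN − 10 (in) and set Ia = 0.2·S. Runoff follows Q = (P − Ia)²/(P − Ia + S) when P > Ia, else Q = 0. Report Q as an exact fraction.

NRCS table: row crops, straight row, good condition, soil group B → CN(II) = 78
Dry (AMC I): CN(I) = 4.2·78/(10 − 0.058·78) = (1638/5)/(1369/250) = 81900/1369 ≈ 59.825
Max retention: S = 1000/(81900/1369) − 10 = 5500/819 in (≈ 6.716 in)
Ia = 0.2S: 0.2·6.716 = 1.343 in (exactly 1100/819)
Excess rainfall: 5.700 − 1.343 = 4.357 in; P > Ia so Q > 0
Q = (35683/8190)²/((35683/8190) + 5500/819) = (1273276489/67076100)/(90683/8190) = 1273276489/742693770 in ≈ 1.714 in

Q = 1273276489/742693770 in ≈ 1.714 in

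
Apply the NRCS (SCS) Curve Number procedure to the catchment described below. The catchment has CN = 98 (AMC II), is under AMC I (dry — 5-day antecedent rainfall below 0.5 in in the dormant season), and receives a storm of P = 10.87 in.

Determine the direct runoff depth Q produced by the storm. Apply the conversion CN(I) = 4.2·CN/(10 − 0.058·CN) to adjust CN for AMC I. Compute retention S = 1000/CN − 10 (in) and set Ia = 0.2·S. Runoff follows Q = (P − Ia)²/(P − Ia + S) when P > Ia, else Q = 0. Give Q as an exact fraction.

Q = 1228823241529/119212016700 in ≈ 10.308 in

Dry (AMC I): CN(I) = 4.2·98/(10 − 0.058·98) = (2058/5)/(1079/250) = 102900/1079 ≈ 95.366
Max retention: S = 1000/(102900/1079) − 10 = 500/1029 in (≈ 0.486 in)
Ia = 0.2·(500/1029) = 100/1029 in ≈ 0.097 in
Excess rainfall: 10.870 − 0.097 = 10.773 in; P > Ia so Q > 0
Q = (1108523/102900)²/((1108523/102900) + 500/1029) = (1228823241529/10588410000)/(1158523/102900) = 1228823241529/119212016700 in ≈ 10.308 in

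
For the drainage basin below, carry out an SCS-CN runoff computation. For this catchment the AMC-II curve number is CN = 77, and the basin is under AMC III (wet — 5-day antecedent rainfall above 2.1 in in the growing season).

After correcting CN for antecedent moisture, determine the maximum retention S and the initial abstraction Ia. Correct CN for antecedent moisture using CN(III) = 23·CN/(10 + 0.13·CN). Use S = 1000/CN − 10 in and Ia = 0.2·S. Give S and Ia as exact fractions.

CN(III) from CN(II)=77: (23·77)/(10 + 0.13·77) = 7700/87 ≈ 88.506
S = 1000/(7700/87) − 10 = 100/77 in ≈ 1.299 in
Initial abstraction Ia = S/5 = (100/77)/5 = 20/77 ≈ 0.260 in

S = 100/77 in ≈ 1.299 in; Ia = 20/77 in ≈ 0.260 in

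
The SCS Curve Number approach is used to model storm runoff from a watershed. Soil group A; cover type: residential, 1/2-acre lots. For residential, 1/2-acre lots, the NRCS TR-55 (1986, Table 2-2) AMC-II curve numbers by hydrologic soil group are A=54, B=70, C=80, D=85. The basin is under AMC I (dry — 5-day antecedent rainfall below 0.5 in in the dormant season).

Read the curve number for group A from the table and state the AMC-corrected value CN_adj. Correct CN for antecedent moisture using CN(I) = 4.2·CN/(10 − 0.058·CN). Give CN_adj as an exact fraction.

CN_adj = 56700/1717 ≈ 33.023

NRCS table: residential, 1/2-acre lots, soil group A → CN(II) = 54
Dry (AMC I): CN(I) = 4.2·54/(10 − 0.058·54) = (1134/5)/(1717/250) = 56700/1717 ≈ 33.023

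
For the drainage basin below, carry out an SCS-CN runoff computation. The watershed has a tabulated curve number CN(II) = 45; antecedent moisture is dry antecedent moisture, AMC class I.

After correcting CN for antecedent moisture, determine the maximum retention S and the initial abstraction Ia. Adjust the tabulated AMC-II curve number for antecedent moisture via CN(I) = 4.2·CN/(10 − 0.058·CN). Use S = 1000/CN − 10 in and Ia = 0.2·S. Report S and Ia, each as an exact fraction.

Adjust CN=45 to AMC I: 4.2·45/(10 − 0.058·45) → 189 ÷ (739/100) = 18900/739 ≈ 25.575
Max retention: S = 1000/(18900/739) − 10 = 5500/189 in (≈ 29.101 in)
Ia = 0.2·(5500/189) = 1100/189 in ≈ 5.820 in

S = 5500/189 in ≈ 29.101 in; Ia = 1100/189 in ≈ 5.820 in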